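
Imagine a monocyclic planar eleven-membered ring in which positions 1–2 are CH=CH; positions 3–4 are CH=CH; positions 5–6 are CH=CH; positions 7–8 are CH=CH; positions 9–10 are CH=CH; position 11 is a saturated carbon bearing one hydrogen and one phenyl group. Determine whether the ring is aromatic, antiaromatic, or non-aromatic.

The CH(phenyl) position has four σ bonds — that saturated carbon is sp³ and has no p orbital in the ring π system — so the cyclic conjugation is interrupted.
Without a continuous loop of overlapping p orbitals the Hückel electron count never comes into play.

Non-aromatic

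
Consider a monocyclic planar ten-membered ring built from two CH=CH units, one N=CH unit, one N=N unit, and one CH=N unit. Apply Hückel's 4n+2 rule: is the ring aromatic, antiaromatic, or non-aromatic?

Aromatic

All ring atoms are sp² and supply a p orbital to the ring (the double-bond atoms are sp², each contributing one p electron; the doubly-bonded nitrogens are pyridine-type — their lone pairs lie in the ring plane, leaving one electron in the p orbital); the conjugation is uninterrupted.
π-electron count: 5 × 2 = 10 from the 5 double-bond units.
10 = 4(2) + 2, which satisfies Hückel's 4n+2 rule.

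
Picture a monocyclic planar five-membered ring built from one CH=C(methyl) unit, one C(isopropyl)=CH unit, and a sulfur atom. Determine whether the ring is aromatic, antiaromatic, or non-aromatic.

Every ring atom contributes a p orbital perpendicular to the ring (every atom in a ring double bond is sp² and brings one electron to the p orbital; the sulfur donates one lone pair from its p orbital), so the π system is cyclic and fully conjugated.
Tallying contributions gives 2 × 2 = 4 from the double-bond units + 2 from the S atom = 6.
Since 6 = 4·1 + 2, the ring meets the 4n+2 criterion.

Aromatic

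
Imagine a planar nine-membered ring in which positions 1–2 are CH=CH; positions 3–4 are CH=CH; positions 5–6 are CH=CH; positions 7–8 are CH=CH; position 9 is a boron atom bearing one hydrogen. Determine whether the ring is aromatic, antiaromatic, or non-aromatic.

Every ring atom contributes a p orbital perpendicular to the ring (the double-bond atoms are sp², each contributing one p electron; the boron has an empty p orbital), so the π system is cyclic and fully conjugated.
π-electron count: 4 × 2 = 8 from the double-bond units + 0 from the BH atom = 8.
8 = 4(2); a planar, fully conjugated 4n system is antiaromatic.

Antiaromatic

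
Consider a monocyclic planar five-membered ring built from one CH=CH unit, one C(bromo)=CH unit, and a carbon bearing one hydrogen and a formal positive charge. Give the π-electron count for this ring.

4

Check conjugation: the double-bond atoms are sp², each contributing one p electron; the carbocation has an empty p orbital — every position has a p orbital, so the cyclic π system is continuous.
Adding the contributions, 2 × 2 = 4 from the double-bond units + 0 from the CH(+) atom = 4.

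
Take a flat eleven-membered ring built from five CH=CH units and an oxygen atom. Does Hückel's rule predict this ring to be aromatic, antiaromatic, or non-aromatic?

Antiaromatic

All ring atoms are sp² and supply a p orbital to the ring (each doubly-bonded ring atom is sp² with one p-orbital electron; the oxygen donates one lone pair from its p orbital); the conjugation is uninterrupted.
Tallying contributions gives 5 × 2 = 10 from the double-bond units + 2 from the O atom = 12.
With 12 = 4·3 π electrons, Hückel's rule classifies the planar ring as antiaromatic.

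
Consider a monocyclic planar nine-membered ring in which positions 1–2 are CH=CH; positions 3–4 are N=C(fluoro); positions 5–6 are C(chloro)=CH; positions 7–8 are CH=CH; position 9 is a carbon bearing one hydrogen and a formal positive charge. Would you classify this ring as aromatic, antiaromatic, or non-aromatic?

Check conjugation: the double-bond atoms are sp², each contributing one p electron; each =N– nitrogen is pyridine-type (lone pair in the sp² plane, one electron in the p orbital); the carbocation has an empty p orbital — every position has a p orbital, so the cyclic π system is continuous.
π-electron count: 4 × 2 = 8 from the double-bond units + 0 from the CH(+) atom = 8.
With 8 = 4·2 π electrons, Hückel's rule classifies the planar ring as antiaromatic.

Antiaromatic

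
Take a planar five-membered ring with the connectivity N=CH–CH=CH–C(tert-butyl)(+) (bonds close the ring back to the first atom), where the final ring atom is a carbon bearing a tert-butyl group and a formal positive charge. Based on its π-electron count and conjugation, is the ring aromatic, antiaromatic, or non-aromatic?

Check conjugation: every atom in a ring double bond is sp² and brings one electron to the p orbital; the doubly-bonded nitrogens are pyridine-type — their lone pairs lie in the ring plane, leaving one electron in the p orbital; the carbocation has an empty p orbital — every position has a p orbital, so the cyclic π system is continuous.
π-electron count: 2 × 2 = 4 from the double-bond units + 0 from the C(tert-butyl)(+) atom = 4.
4 is a 4n count (n = 1), so the planar conjugated ring is antiaromatic.

Antiaromatic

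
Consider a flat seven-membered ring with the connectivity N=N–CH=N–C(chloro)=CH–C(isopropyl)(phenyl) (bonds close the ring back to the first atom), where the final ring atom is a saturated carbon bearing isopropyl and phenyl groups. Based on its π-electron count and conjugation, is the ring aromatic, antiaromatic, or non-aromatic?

The C(isopropyl)(phenyl) carbon is saturated: that saturated carbon is sp³ and has no p orbital in the ring π system. Conjugation is not continuous around the ring.
Without a continuous loop of overlapping p orbitals the Hückel electron count never comes into play.

Non-aromatic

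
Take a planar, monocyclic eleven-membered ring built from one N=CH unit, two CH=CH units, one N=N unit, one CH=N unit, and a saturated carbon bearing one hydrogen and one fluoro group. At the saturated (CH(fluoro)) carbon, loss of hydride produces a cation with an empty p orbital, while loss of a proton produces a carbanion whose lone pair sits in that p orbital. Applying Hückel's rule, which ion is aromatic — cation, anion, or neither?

The cation

In either ion the ring is fully conjugated: every atom, including the new sp² carbon, supplies a p orbital.
Cation: 5 × 2 + 0 = 10 π electrons → 4(2)+2, aromatic.
Anion: 5 × 2 + 2 = 12 π electrons → 4(3), antiaromatic.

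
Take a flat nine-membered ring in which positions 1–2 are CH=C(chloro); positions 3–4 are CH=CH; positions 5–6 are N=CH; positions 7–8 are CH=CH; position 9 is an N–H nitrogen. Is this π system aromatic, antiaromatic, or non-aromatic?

Aromatic

The p orbitals form a continuous loop: every atom in a ring double bond is sp² and brings one electron to the p orbital; each sp² =N– keeps its lone pair in-plane and puts one electron into the π system; the pyrrole-type nitrogen donates its lone pair from the p orbital. The ring is fully conjugated.
Adding the contributions, 4 × 2 = 8 from the double-bond units + 2 from the NH atom = 10.
With 10 π electrons (n = 2), the Hückel 4n+2 condition holds.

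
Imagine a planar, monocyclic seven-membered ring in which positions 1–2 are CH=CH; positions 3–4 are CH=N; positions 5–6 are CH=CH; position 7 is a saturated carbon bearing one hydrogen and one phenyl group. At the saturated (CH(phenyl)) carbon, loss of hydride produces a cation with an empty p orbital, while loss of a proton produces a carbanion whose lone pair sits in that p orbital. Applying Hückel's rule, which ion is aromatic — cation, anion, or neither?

Once that carbon is sp², every ring atom has a p orbital and both ions are fully conjugated.
Cation: 3 × 2 + 0 = 6 π electrons → 4(1)+2, aromatic.
Anion: 3 × 2 + 2 = 8 π electrons → 4(2), antiaromatic.

The cation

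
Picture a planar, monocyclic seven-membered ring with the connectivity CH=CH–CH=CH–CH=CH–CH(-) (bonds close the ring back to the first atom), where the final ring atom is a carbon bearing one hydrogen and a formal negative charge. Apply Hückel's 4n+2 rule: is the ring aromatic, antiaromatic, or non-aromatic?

Every ring atom contributes a p orbital perpendicular to the ring (every atom in a ring double bond is sp² and brings one electron to the p orbital; the carbanion's lone pair occupies the p orbital), so the π system is cyclic and fully conjugated.
Adding the contributions, 3 × 2 = 6 from the double-bond units + 2 from the CH(-) atom = 8.
A 4n π count (8, n = 2) in a planar conjugated ring means antiaromatic.
(This ring is the cycloheptatrienyl anion.)

Antiaromatic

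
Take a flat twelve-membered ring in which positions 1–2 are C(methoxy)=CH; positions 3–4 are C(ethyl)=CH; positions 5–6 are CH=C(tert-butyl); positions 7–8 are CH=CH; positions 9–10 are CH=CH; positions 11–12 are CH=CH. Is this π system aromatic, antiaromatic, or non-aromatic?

All ring atoms are sp² and supply a p orbital to the ring (each doubly-bonded ring atom is sp² with one p-orbital electron); the conjugation is uninterrupted.
Adding the contributions, 6 × 2 = 12 from the 6 double-bond units.
With 12 = 4·3 π electrons, Hückel's rule classifies the planar ring as antiaromatic.

Antiaromatic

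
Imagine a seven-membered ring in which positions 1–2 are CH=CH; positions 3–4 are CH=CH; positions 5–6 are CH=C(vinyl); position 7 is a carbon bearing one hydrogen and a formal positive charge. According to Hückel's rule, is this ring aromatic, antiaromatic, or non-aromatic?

Aromatic

All ring atoms are sp² and supply a p orbital to the ring (every atom in a ring double bond is sp² and brings one electron to the p orbital; the carbocation has an empty p orbital); the conjugation is uninterrupted.
Tallying contributions gives 3 × 2 = 6 from the double-bond units + 0 from the CH(+) atom = 6.
6 = 4(1) + 2, which satisfies Hückel's 4n+2 rule.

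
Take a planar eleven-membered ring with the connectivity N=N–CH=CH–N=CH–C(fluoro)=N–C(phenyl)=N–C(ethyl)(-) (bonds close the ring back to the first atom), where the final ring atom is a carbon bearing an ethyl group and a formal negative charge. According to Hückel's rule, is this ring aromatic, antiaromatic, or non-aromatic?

Check conjugation: each doubly-bonded ring atom is sp² with one p-orbital electron; the doubly-bonded nitrogens are pyridine-type — their lone pairs lie in the ring plane, leaving one electron in the p orbital; the carbanion's lone pair occupies the p orbital — every position has a p orbital, so the cyclic π system is continuous.
Counting π electrons: 5 × 2 = 10 from the double-bond units + 2 from the C(ethyl)(-) atom = 12.
12 is a 4n count (n = 3), so the planar conjugated ring is antiaromatic.

Antiaromatic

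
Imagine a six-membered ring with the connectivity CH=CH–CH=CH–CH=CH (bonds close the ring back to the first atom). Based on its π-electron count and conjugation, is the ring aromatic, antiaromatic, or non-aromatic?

Aromatic

The p orbitals form a continuous loop: each doubly-bonded ring atom is sp² with one p-orbital electron. The ring is fully conjugated.
Counting π electrons: 3 × 2 = 6 from the 3 double-bond units.
6 = 4(1) + 2, which satisfies Hückel's 4n+2 rule.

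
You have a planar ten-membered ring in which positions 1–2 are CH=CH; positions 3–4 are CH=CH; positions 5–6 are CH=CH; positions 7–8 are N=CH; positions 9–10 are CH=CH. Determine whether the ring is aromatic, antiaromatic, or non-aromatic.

Aromatic

Every ring atom contributes a p orbital perpendicular to the ring (every atom in a ring double bond is sp² and brings one electron to the p orbital; each sp² =N– keeps its lone pair in-plane and puts one electron into the π system), so the π system is cyclic and fully conjugated.
Counting π electrons: 5 × 2 = 10 from the 5 double-bond units.
10 = 4(2) + 2, which satisfies Hückel's 4n+2 rule.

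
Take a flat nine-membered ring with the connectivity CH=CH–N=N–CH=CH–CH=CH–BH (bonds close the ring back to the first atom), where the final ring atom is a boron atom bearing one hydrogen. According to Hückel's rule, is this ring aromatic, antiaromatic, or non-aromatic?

All ring atoms are sp² and supply a p orbital to the ring (the double-bond atoms are sp², each contributing one p electron; each =N– nitrogen is pyridine-type (lone pair in the sp² plane, one electron in the p orbital); the boron has an empty p orbital); the conjugation is uninterrupted.
Tallying contributions gives 4 × 2 = 8 from the double-bond units + 0 from the BH atom = 8.
8 is a 4n count (n = 2), so the planar conjugated ring is antiaromatic.

Antiaromatic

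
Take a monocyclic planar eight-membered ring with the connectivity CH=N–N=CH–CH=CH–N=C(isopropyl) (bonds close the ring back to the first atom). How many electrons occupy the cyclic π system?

8

Every ring atom contributes a p orbital perpendicular to the ring (every atom in a ring double bond is sp² and brings one electron to the p orbital; each =N– nitrogen is pyridine-type (lone pair in the sp² plane, one electron in the p orbital)), so the π system is cyclic and fully conjugated.
Counting π electrons: 4 × 2 = 8 from the 4 double-bond units.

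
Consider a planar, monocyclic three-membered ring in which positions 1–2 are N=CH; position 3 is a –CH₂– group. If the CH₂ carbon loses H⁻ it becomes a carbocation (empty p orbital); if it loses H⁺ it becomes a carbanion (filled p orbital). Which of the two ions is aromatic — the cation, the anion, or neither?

The cation

In either ion the ring is fully conjugated: every atom, including the new sp² carbon, supplies a p orbital.
Cation: 1 × 2 + 0 = 2 π electrons → 4(0)+2, aromatic.
Anion: 1 × 2 + 2 = 4 π electrons → 4(1), antiaromatic.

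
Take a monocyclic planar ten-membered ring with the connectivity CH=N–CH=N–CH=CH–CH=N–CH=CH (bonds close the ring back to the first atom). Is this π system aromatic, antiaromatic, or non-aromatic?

Check conjugation: the double-bond atoms are sp², each contributing one p electron; each =N– nitrogen is pyridine-type (lone pair in the sp² plane, one electron in the p orbital) — every position has a p orbital, so the cyclic π system is continuous.
π-electron count: 5 × 2 = 10 from the 5 double-bond units.
Since 10 = 4·2 + 2, the ring meets the 4n+2 criterion.

Aromatic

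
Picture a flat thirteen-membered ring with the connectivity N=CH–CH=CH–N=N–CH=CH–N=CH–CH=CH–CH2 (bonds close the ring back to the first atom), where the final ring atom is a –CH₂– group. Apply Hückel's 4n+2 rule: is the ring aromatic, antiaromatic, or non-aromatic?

Non-aromatic

At the CH2 position, the tetrahedral CH₂ carbon is sp³ and has no p orbital in the ring π system; the ring's p-orbital overlap is broken there.
Broken conjugation rules out both aromaticity and antiaromaticity.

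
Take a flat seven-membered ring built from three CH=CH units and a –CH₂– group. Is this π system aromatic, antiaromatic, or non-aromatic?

The CH2 position has four σ bonds — the tetrahedral CH₂ carbon is sp³ and has no p orbital in the ring π system — so the cyclic conjugation is interrupted.
A ring that is not fully conjugated cannot be aromatic or antiaromatic regardless of its π-electron count.

Non-aromatic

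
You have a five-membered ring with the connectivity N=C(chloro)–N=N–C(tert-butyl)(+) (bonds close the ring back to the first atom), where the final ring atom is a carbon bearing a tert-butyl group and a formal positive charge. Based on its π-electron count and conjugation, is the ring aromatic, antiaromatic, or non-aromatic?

Antiaromatic

Every ring atom contributes a p orbital perpendicular to the ring (every atom in a ring double bond is sp² and brings one electron to the p orbital; each =N– nitrogen is pyridine-type (lone pair in the sp² plane, one electron in the p orbital); the carbocation has an empty p orbital), so the π system is cyclic and fully conjugated.
Adding the contributions, 2 × 2 = 4 from the double-bond units + 0 from the C(tert-butyl)(+) atom = 4.
A 4n π count (4, n = 1) in a planar conjugated ring means antiaromatic.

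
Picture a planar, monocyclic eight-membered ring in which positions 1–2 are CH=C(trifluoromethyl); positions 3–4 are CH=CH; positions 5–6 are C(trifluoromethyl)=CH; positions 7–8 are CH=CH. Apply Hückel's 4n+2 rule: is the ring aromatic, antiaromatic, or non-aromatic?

Antiaromatic

Every ring atom contributes a p orbital perpendicular to the ring (the double-bond atoms are sp², each contributing one p electron), so the π system is cyclic and fully conjugated.
Tallying contributions gives 4 × 2 = 8 from the 4 double-bond units.
With 8 = 4·2 π electrons, Hückel's rule classifies the planar ring as antiaromatic.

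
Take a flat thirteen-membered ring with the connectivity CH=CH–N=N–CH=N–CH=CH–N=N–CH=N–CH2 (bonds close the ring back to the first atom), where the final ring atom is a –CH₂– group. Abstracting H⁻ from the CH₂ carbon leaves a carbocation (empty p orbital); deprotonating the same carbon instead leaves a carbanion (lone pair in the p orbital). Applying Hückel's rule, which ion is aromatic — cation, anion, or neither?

The anion

In either ion the ring is fully conjugated: every atom, including the new sp² carbon, supplies a p orbital.
Cation: 6 × 2 + 0 = 12 π electrons → 4(3), antiaromatic.
Anion: 6 × 2 + 2 = 14 π electrons → 4(3)+2, aromatic.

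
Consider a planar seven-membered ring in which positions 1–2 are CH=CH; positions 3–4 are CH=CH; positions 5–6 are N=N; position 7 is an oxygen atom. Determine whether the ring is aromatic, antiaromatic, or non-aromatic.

All ring atoms are sp² and supply a p orbital to the ring (each doubly-bonded ring atom is sp² with one p-orbital electron; each =N– nitrogen is pyridine-type (lone pair in the sp² plane, one electron in the p orbital); the oxygen donates one lone pair from its p orbital); the conjugation is uninterrupted.
Adding the contributions, 3 × 2 = 6 from the double-bond units + 2 from the O atom = 8.
With 8 = 4·2 π electrons, Hückel's rule classifies the planar ring as antiaromatic.

Antiaromatic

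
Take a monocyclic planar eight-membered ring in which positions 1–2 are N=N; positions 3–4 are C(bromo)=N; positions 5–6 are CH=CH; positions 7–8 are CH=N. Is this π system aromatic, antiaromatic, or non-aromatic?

Every ring atom contributes a p orbital perpendicular to the ring (every atom in a ring double bond is sp² and brings one electron to the p orbital; each sp² =N– keeps its lone pair in-plane and puts one electron into the π system), so the π system is cyclic and fully conjugated.
Tallying contributions gives 4 × 2 = 8 from the 4 double-bond units.
8 is a 4n count (n = 2), so the planar conjugated ring is antiaromatic.

Antiaromatic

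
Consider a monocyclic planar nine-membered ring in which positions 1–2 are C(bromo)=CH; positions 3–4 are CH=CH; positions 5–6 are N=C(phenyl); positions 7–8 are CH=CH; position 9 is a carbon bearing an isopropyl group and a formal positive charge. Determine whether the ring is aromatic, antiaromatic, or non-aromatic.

Check conjugation: every atom in a ring double bond is sp² and brings one electron to the p orbital; the doubly-bonded nitrogens are pyridine-type — their lone pairs lie in the ring plane, leaving one electron in the p orbital; the carbocation has an empty p orbital — every position has a p orbital, so the cyclic π system is continuous.
Counting π electrons: 4 × 2 = 8 from the double-bond units + 0 from the C(isopropyl)(+) atom = 8.
8 is a 4n count (n = 2), so the planar conjugated ring is antiaromatic.

Antiaromatic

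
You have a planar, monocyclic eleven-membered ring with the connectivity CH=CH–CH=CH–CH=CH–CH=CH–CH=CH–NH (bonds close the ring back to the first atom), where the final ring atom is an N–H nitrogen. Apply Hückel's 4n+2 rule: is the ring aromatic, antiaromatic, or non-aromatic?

Antiaromatic

All ring atoms are sp² and supply a p orbital to the ring (every atom in a ring double bond is sp² and brings one electron to the p orbital; the pyrrole-type nitrogen donates its lone pair from the p orbital); the conjugation is uninterrupted.
Adding the contributions, 5 × 2 = 10 from the double-bond units + 2 from the NH atom = 12.
12 is a 4n count (n = 3), so the planar conjugated ring is antiaromatic.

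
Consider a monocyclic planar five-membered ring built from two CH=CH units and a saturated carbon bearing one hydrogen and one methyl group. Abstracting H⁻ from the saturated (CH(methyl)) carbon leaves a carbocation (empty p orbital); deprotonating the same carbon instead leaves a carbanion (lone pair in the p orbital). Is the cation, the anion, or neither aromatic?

The anion

Both ions have a continuous loop of p orbitals — each ring atom is sp².
Cation: 2 × 2 + 0 = 4 π electrons → 4(1), antiaromatic.
Anion: 2 × 2 + 2 = 6 π electrons → 4(1)+2, aromatic.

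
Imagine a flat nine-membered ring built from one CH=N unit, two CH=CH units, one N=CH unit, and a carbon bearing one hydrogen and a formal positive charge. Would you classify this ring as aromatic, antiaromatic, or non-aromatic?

Antiaromatic

The p orbitals form a continuous loop: each doubly-bonded ring atom is sp² with one p-orbital electron; each =N– nitrogen is pyridine-type (lone pair in the sp² plane, one electron in the p orbital); the carbocation has an empty p orbital. The ring is fully conjugated.
π-electron count: 4 × 2 = 8 from the double-bond units + 0 from the CH(+) atom = 8.
With 8 = 4·2 π electrons, Hückel's rule classifies the planar ring as antiaromatic.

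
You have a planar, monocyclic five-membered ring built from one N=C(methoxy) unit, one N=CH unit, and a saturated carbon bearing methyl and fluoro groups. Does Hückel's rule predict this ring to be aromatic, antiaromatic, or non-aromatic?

Non-aromatic

The C(methyl)(fluoro) position has four σ bonds — that saturated carbon is sp³ and has no p orbital in the ring π system — so the cyclic conjugation is interrupted.
A ring that is not fully conjugated cannot be aromatic or antiaromatic regardless of its π-electron count.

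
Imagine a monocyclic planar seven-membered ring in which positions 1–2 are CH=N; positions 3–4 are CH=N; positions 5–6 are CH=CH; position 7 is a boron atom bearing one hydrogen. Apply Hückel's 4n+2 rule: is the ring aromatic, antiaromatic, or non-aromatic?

Aromatic

All ring atoms are sp² and supply a p orbital to the ring (each doubly-bonded ring atom is sp² with one p-orbital electron; the doubly-bonded nitrogens are pyridine-type — their lone pairs lie in the ring plane, leaving one electron in the p orbital; the boron has an empty p orbital); the conjugation is uninterrupted.
π-electron count: 3 × 2 = 6 from the double-bond units + 0 from the BH atom = 6.
With 6 π electrons (n = 1), the Hückel 4n+2 condition holds.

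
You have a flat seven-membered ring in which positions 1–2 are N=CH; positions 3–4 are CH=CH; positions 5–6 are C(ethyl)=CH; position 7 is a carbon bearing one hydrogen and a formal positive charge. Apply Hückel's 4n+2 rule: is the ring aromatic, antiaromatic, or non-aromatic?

Every ring atom contributes a p orbital perpendicular to the ring (each doubly-bonded ring atom is sp² with one p-orbital electron; the doubly-bonded nitrogens are pyridine-type — their lone pairs lie in the ring plane, leaving one electron in the p orbital; the carbocation has an empty p orbital), so the π system is cyclic and fully conjugated.
π-electron count: 3 × 2 = 6 from the double-bond units + 0 from the CH(+) atom = 6.
Since 6 = 4·1 + 2, the ring meets the 4n+2 criterion.

Aromatic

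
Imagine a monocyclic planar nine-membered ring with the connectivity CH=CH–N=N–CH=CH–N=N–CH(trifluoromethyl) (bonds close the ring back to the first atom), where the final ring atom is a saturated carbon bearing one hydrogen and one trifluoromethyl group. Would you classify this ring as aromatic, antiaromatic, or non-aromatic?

Because that saturated carbon is sp³ and has no p orbital in the ring π system at the CH(trifluoromethyl) position, the π system cannot extend all the way around the ring.
Broken conjugation rules out both aromaticity and antiaromaticity.

Non-aromatic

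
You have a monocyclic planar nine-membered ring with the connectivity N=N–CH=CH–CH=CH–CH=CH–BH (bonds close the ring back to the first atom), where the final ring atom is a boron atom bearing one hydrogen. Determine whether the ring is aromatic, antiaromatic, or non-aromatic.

Check conjugation: every atom in a ring double bond is sp² and brings one electron to the p orbital; each =N– nitrogen is pyridine-type (lone pair in the sp² plane, one electron in the p orbital); the boron has an empty p orbital — every position has a p orbital, so the cyclic π system is continuous.
Tallying contributions gives 4 × 2 = 8 from the double-bond units + 0 from the BH atom = 8.
8 is a 4n count (n = 2), so the planar conjugated ring is antiaromatic.

Antiaromatic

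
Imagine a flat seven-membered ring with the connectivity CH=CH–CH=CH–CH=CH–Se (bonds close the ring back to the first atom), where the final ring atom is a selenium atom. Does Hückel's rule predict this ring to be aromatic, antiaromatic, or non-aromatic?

Antiaromatic

Check conjugation: each doubly-bonded ring atom is sp² with one p-orbital electron; the selenium donates one lone pair from its p orbital — every position has a p orbital, so the cyclic π system is continuous.
π-electron count: 3 × 2 = 6 from the double-bond units + 2 from the Se atom = 8.
With 8 = 4·2 π electrons, Hückel's rule classifies the planar ring as antiaromatic.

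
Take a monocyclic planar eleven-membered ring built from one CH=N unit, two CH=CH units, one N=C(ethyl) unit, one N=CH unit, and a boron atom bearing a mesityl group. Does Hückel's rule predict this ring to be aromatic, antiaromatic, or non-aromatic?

Aromatic

Every ring atom contributes a p orbital perpendicular to the ring (each doubly-bonded ring atom is sp² with one p-orbital electron; each =N– nitrogen is pyridine-type (lone pair in the sp² plane, one electron in the p orbital); the boron has an empty p orbital), so the π system is cyclic and fully conjugated.
Tallying contributions gives 5 × 2 = 10 from the double-bond units + 0 from the B(mesityl) atom = 10.
10 = 4(2) + 2, which satisfies Hückel's 4n+2 rule.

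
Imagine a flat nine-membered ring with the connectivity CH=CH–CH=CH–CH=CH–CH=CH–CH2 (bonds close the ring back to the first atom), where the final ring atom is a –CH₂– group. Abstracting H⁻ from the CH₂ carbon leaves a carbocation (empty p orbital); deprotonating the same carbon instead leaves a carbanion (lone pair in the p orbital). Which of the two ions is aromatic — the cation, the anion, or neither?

The anion

In both ions every ring atom is sp² and contributes a p orbital, so both rings are fully conjugated.
Cation: 4 × 2 + 0 = 8 π electrons → 4(2), antiaromatic.
Anion: 4 × 2 + 2 = 10 π electrons → 4(2)+2, aromatic.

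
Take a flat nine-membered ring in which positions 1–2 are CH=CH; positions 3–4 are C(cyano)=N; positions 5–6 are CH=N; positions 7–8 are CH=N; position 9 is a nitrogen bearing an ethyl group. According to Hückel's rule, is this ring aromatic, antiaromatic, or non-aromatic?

Aromatic

All ring atoms are sp² and supply a p orbital to the ring (the double-bond atoms are sp², each contributing one p electron; each =N– nitrogen is pyridine-type (lone pair in the sp² plane, one electron in the p orbital); the pyrrole-type nitrogen donates its lone pair from the p orbital); the conjugation is uninterrupted.
Tallying contributions gives 4 × 2 = 8 from the double-bond units + 2 from the N(ethyl) atom = 10.
With 10 π electrons (n = 2), the Hückel 4n+2 condition holds.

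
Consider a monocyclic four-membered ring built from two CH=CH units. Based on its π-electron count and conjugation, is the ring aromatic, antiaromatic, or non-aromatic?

Antiaromatic

All ring atoms are sp² and supply a p orbital to the ring (every atom in a ring double bond is sp² and brings one electron to the p orbital); the conjugation is uninterrupted.
Tallying contributions gives 2 × 2 = 4 from the 2 double-bond units.
A 4n π count (4, n = 1) in a planar conjugated ring means antiaromatic.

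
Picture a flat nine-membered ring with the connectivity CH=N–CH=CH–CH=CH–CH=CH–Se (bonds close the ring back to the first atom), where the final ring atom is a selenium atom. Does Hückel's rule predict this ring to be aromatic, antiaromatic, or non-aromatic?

Check conjugation: the double-bond atoms are sp², each contributing one p electron; each sp² =N– keeps its lone pair in-plane and puts one electron into the π system; the selenium donates one lone pair from its p orbital — every position has a p orbital, so the cyclic π system is continuous.
Adding the contributions, 4 × 2 = 8 from the double-bond units + 2 from the Se atom = 10.
10 = 4(2) + 2, which satisfies Hückel's 4n+2 rule.

Aromatic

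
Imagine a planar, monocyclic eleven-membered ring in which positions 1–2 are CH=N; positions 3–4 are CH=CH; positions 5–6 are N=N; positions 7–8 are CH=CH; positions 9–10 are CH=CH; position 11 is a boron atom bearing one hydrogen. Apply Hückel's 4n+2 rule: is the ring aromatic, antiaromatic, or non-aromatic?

Aromatic

Check conjugation: the double-bond atoms are sp², each contributing one p electron; each =N– nitrogen is pyridine-type (lone pair in the sp² plane, one electron in the p orbital); the boron has an empty p orbital — every position has a p orbital, so the cyclic π system is continuous.
π-electron count: 5 × 2 = 10 from the double-bond units + 0 from the BH atom = 10.
That gives a 4n+2 count (10, n = 2).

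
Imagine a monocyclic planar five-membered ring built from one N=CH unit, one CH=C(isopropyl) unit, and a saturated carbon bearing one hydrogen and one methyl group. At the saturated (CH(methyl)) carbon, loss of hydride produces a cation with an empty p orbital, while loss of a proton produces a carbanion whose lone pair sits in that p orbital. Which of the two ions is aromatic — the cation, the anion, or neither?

Both ions have a continuous loop of p orbitals — each ring atom is sp².
Cation: 2 × 2 + 0 = 4 π electrons → 4(1), antiaromatic.
Anion: 2 × 2 + 2 = 6 π electrons → 4(1)+2, aromatic.

The anion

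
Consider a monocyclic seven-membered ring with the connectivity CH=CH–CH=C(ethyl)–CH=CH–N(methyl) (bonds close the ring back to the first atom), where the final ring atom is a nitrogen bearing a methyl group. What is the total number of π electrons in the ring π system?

Check conjugation: each doubly-bonded ring atom is sp² with one p-orbital electron; the pyrrole-type nitrogen donates its lone pair from the p orbital — every position has a p orbital, so the cyclic π system is continuous.
Adding the contributions, 3 × 2 = 6 from the double-bond units + 2 from the N(methyl) atom = 8.

8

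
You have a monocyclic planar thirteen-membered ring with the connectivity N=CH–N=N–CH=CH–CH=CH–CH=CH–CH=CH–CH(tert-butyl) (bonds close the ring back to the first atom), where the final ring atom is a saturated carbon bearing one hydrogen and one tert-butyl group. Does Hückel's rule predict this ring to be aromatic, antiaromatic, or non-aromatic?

Non-aromatic

The CH(tert-butyl) carbon is saturated: that saturated carbon is sp³ and has no p orbital in the ring π system. Conjugation is not continuous around the ring.
Without a continuous loop of overlapping p orbitals the Hückel electron count never comes into play.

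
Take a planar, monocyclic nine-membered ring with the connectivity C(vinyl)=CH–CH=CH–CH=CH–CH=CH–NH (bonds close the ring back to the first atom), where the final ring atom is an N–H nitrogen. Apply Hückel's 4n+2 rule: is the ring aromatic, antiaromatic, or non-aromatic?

Aromatic

Check conjugation: each doubly-bonded ring atom is sp² with one p-orbital electron; the pyrrole-type nitrogen donates its lone pair from the p orbital — every position has a p orbital, so the cyclic π system is continuous.
Tallying contributions gives 4 × 2 = 8 from the double-bond units + 2 from the NH atom = 10.
10 = 4(2) + 2, which satisfies Hückel's 4n+2 rule.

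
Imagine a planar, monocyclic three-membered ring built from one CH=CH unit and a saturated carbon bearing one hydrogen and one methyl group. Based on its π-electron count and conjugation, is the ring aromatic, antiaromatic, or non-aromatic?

Non-aromatic

At the CH(methyl) position, that saturated carbon is sp³ and has no p orbital in the ring π system; the ring's p-orbital overlap is broken there.
Broken conjugation rules out both aromaticity and antiaromaticity.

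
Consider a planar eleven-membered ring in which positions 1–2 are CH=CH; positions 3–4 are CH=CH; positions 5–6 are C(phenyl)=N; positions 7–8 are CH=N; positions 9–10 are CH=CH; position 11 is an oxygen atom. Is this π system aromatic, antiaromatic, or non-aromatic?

All ring atoms are sp² and supply a p orbital to the ring (each doubly-bonded ring atom is sp² with one p-orbital electron; the doubly-bonded nitrogens are pyridine-type — their lone pairs lie in the ring plane, leaving one electron in the p orbital; the oxygen donates one lone pair from its p orbital); the conjugation is uninterrupted.
π-electron count: 5 × 2 = 10 from the double-bond units + 2 from the O atom = 12.
12 = 4(3); a planar, fully conjugated 4n system is antiaromatic.

Antiaromatic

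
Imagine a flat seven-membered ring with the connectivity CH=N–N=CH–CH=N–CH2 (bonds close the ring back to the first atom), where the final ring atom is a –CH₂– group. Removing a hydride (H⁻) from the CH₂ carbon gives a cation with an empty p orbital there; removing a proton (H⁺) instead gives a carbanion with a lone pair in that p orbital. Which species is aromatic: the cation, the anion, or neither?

In either ion the ring is fully conjugated: every atom, including the new sp² carbon, supplies a p orbital.
Cation: 3 × 2 + 0 = 6 π electrons → 4(1)+2, aromatic.
Anion: 3 × 2 + 2 = 8 π electrons → 4(2), antiaromatic.

The cation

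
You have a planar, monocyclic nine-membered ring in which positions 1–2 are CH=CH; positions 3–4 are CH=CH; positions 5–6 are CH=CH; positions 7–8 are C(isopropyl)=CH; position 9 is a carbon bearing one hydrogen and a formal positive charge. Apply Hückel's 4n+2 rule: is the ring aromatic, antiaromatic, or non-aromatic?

Antiaromatic

All ring atoms are sp² and supply a p orbital to the ring (each doubly-bonded ring atom is sp² with one p-orbital electron; the carbocation has an empty p orbital); the conjugation is uninterrupted.
Counting π electrons: 4 × 2 = 8 from the double-bond units + 0 from the CH(+) atom = 8.
A 4n π count (8, n = 2) in a planar conjugated ring means antiaromatic.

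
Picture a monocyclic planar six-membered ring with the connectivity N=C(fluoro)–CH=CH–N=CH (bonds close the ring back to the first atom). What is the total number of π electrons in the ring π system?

6

The p orbitals form a continuous loop: every atom in a ring double bond is sp² and brings one electron to the p orbital; the doubly-bonded nitrogens are pyridine-type — their lone pairs lie in the ring plane, leaving one electron in the p orbital. The ring is fully conjugated.
Counting π electrons: 3 × 2 = 6 from the 3 double-bond units.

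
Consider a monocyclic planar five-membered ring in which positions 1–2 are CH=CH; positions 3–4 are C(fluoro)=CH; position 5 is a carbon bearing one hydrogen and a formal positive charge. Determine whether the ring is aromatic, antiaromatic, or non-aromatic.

Antiaromatic

Check conjugation: every atom in a ring double bond is sp² and brings one electron to the p orbital; the carbocation has an empty p orbital — every position has a p orbital, so the cyclic π system is continuous.
π-electron count: 2 × 2 = 4 from the double-bond units + 0 from the CH(+) atom = 4.
With 4 = 4·1 π electrons, Hückel's rule classifies the planar ring as antiaromatic.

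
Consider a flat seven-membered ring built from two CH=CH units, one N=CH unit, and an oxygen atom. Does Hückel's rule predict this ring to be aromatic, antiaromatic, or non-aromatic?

Antiaromatic

Check conjugation: the double-bond atoms are sp², each contributing one p electron; the doubly-bonded nitrogens are pyridine-type — their lone pairs lie in the ring plane, leaving one electron in the p orbital; the oxygen donates one lone pair from its p orbital — every position has a p orbital, so the cyclic π system is continuous.
Counting π electrons: 3 × 2 = 6 from the double-bond units + 2 from the O atom = 8.
8 = 4(2); a planar, fully conjugated 4n system is antiaromatic.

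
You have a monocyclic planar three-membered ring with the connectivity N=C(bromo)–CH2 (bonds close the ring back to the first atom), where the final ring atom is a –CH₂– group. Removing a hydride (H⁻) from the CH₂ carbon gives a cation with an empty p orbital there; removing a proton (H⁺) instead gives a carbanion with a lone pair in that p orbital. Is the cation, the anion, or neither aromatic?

In either ion the ring is fully conjugated: every atom, including the new sp² carbon, supplies a p orbital.
Cation: 1 × 2 + 0 = 2 π electrons → 4(0)+2, aromatic.
Anion: 1 × 2 + 2 = 4 π electrons → 4(1), antiaromatic.

The cation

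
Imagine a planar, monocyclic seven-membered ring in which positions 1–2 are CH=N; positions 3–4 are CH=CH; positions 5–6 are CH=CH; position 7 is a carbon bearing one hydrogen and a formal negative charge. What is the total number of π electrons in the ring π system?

Check conjugation: the double-bond atoms are sp², each contributing one p electron; each =N– nitrogen is pyridine-type (lone pair in the sp² plane, one electron in the p orbital); the carbanion's lone pair occupies the p orbital — every position has a p orbital, so the cyclic π system is continuous.
Counting π electrons: 3 × 2 = 6 from the double-bond units + 2 from the CH(-) atom = 8.

8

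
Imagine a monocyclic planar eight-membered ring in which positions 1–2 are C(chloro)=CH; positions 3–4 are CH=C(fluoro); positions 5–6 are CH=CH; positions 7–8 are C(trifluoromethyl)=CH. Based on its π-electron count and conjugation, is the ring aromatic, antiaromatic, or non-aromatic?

Antiaromatic

All ring atoms are sp² and supply a p orbital to the ring (the double-bond atoms are sp², each contributing one p electron); the conjugation is uninterrupted.
π-electron count: 4 × 2 = 8 from the 4 double-bond units.
8 is a 4n count (n = 2), so the planar conjugated ring is antiaromatic.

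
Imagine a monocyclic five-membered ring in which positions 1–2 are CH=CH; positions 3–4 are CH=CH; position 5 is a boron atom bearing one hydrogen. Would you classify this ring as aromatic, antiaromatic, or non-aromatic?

Every ring atom contributes a p orbital perpendicular to the ring (the double-bond atoms are sp², each contributing one p electron; the boron has an empty p orbital), so the π system is cyclic and fully conjugated.
π-electron count: 2 × 2 = 4 from the double-bond units + 0 from the BH atom = 4.
A 4n π count (4, n = 1) in a planar conjugated ring means antiaromatic.
(The species described is borole.)

Antiaromatic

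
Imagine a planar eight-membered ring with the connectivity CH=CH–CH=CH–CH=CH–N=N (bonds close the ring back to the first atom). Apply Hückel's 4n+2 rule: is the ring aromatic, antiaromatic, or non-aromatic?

Every ring atom contributes a p orbital perpendicular to the ring (every atom in a ring double bond is sp² and brings one electron to the p orbital; the doubly-bonded nitrogens are pyridine-type — their lone pairs lie in the ring plane, leaving one electron in the p orbital), so the π system is cyclic and fully conjugated.
Adding the contributions, 4 × 2 = 8 from the 4 double-bond units.
8 = 4(2); a planar, fully conjugated 4n system is antiaromatic.

Antiaromatic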